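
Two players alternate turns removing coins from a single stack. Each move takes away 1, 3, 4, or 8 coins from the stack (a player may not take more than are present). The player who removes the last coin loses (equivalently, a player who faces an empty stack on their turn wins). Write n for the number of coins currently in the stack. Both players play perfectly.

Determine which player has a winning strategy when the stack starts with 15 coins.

Use the standard recursion: the mover wins at a terminal position; elsewhere, the mover wins exactly when some move hands the opponent an L position.
n=0: no move; the opponent has just taken the last coin and therefore loses → W
n=1: only reaches 0(W), which is W → L
n=2: reaches L-position 1 → W
n=3: only reaches 2(W), 0(W), all W → L
n=4: reaches L-position 3 → W
n=5: reaches L-position 1 → W
n=6: reaches L-position 3 → W
n=7: reaches L-position 3 → W
n=8: only reaches 7(W), 5(W), 4(W), 0(W), all W → L
n=9: reaches L-position 8 → W
n=10: only reaches 9(W), 7(W), 6(W), 2(W), all W → L
n=11: reaches L-position 10 → W
n=12: reaches L-position 8 → W
n=13: reaches L-position 10 → W
n=14: reaches L-position 10 → W
n=15: only reaches 14(W), 12(W), 11(W), 7(W), all W → L
Every move from 15 reaches a W position, so the mover loses.

The second player wins.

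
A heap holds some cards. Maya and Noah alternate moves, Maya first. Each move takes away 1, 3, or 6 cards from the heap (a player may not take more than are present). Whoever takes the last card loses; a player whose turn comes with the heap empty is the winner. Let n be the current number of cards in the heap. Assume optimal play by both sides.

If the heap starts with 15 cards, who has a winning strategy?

Maya wins.

Work bottom-up. With no move the player to move wins. Otherwise the position is W if at least one move leads to an L position for the opponent, and L if every move leads to a W.
n=0: no move; the opponent has just taken the last card and therefore loses → W
n=1: the only move is to 0(W), a W ⇒ L
n=2: can move to 1, which is L ⇒ W
n=3: moves to 2(W), 0(W); every one is W ⇒ L
n=4: can move to 3, which is L ⇒ W
n=5: moves to 4(W), 2(W); every one is W ⇒ L
n=6: can move to 5, which is L ⇒ W
n=7: can move to 1, which is L ⇒ W
n=8: can move to 5, which is L ⇒ W
n=9: can move to 3, which is L ⇒ W
n=10: moves to 9(W), 7(W), 4(W); every one is W ⇒ L
n=11: can move to 10, which is L ⇒ W
n=12: moves to 11(W), 9(W), 6(W); every one is W ⇒ L
n=13: can move to 12, which is L ⇒ W
n=14: moves to 13(W), 11(W), 8(W); every one is W ⇒ L
n=15: can move to 14, which is L ⇒ W
From 15 Maya can remove 1, leaving 14, reaching an L position.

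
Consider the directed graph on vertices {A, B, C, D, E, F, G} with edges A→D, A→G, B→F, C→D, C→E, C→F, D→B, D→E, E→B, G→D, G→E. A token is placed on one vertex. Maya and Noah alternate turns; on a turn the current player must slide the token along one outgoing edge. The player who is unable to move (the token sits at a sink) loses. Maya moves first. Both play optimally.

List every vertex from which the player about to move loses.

Compute win/loss labels from the base case upward. A position with no move is L. Any other position is W if it can reach an L in one move, else L.
Every edge goes from a vertex to one that appears earlier in the order F, B, E, D, C, G, A, so processing vertices in that order labels each vertex after all of its successors.
F: no outgoing edge → L
B: reaches L-position F → W
E: only reaches B(W), which is W → L
D: reaches L-position E → W
C: reaches L-position E → W
G: reaches L-position E → W
A: only reaches G(W), D(W), all W → L
The losing starting vertices are exactly the entries labelled L in this table (3 of them).

A, E, F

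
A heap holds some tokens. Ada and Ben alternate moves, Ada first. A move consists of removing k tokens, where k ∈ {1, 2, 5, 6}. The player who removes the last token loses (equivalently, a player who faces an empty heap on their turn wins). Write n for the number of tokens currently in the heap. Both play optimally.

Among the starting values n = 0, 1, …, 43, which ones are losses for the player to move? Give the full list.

1, 4, 8, 11, 15, 18, 22, 25, 29, 32, 36, 39, 43

Positions with no move are W. A position that does have a move is losing for the player to move precisely when every available move leads to a winning position for the opponent. Fill in the labels:
n=0: no move; the opponent has just taken the last token and therefore loses → W
n=1: →0(W) only, which is W, so L
n=2: →1(L), so W
n=3: →1(L), so W
n=4: →3(W), 2(W) — all W, so L
n=5: →4(L), so W
n=6: →4(L), so W
n=7: →1(L), so W
n=8: →7(W), 6(W), 3(W), 2(W) — all W, so L
n=9: →8(L), so W
n=10: →8(L), so W
n=11: →10(W), 9(W), 6(W), 5(W) — all W, so L
n=12: →11(L), so W
n=13: →11(L), so W
n=14: →8(L), so W
n=15: →14(W), 13(W), 10(W), 9(W) — all W, so L
n=16: →15(L), so W
n=17: →15(L), so W
n=18: →17(W), 16(W), 13(W), 12(W) — all W, so L
n=19: →18(L), so W
n=20: →18(L), so W
n=21: →15(L), so W
n=22: →21(W), 20(W), 17(W), 16(W) — all W, so L
n=23: →22(L), so W
n=24: →22(L), so W
n=25: →24(W), 23(W), 20(W), 19(W) — all W, so L
n=26: →25(L), so W
n=27: →25(L), so W
n=28: →22(L), so W
n=29: →28(W), 27(W), 24(W), 23(W) — all W, so L
n=30: →29(L), so W
n=31: →29(L), so W
n=32: →31(W), 30(W), 27(W), 26(W) — all W, so L
n=33: →32(L), so W
n=34: →32(L), so W
n=35: →29(L), so W
n=36: →35(W), 34(W), 31(W), 30(W) — all W, so L
n=37: →36(L), so W
n=38: →36(L), so W
n=39: →38(W), 37(W), 34(W), 33(W) — all W, so L
n=40: →39(L), so W
n=41: →39(L), so W
n=42: →36(L), so W
n=43: →42(W), 41(W), 38(W), 37(W) — all W, so L
Reading off the rows marked L gives the requested list; there are 13 such values of n.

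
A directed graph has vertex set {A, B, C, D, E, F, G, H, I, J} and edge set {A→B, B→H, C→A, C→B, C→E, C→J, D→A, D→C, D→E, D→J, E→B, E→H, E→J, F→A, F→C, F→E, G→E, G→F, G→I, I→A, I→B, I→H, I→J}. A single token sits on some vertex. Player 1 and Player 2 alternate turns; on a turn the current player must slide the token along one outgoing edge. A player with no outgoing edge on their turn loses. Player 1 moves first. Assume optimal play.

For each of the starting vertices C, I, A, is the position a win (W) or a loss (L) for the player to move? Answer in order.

Work bottom-up. With no move the player to move loses. Otherwise the position is W if at least one move leads to an L position for the opponent, and L if every move leads to a W.
Every edge goes from a vertex to one that appears earlier in the order J, H, B, E, A, I, C, D, F, G, so processing vertices in that order labels each vertex after all of its successors.
J: no outgoing edge → L
H: no outgoing edge → L
B: W (go to H, an L position)
E: W (go to H, an L position)
A: L (sole option B(W) is W)
I: W (go to A, an L position)
C: W (go to A, an L position)
D: W (go to A, an L position)
F: W (go to A, an L position)
G: L (options F(W), I(W), E(W) are all W)

C: W, I: W, A: L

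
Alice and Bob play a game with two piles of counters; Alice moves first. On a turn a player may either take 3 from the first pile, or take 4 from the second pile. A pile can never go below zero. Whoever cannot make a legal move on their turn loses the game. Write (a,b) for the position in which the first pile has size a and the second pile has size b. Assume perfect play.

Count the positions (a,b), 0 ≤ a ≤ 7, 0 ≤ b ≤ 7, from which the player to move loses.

Build the W/L table. Terminal = L. A non-terminal position is W if it has a move to some L; otherwise it is L.
Every move lowers a or b (never raises either), so fill the grid row by row in increasing a, and left to right within a row: each cell's successors are then already labelled.
      b=0  b=1  b=2  b=3  b=4  b=5  b=6  b=7
a=0:    L    L    L    L    W    W    W    W
a=1:    L    L    L    L    W    W    W    W
a=2:    L    L    L    L    W    W    W    W
a=3:    W    W    W    W    L    L    L    L
a=4:    W    W    W    W    L    L    L    L
a=5:    W    W    W    W    L    L    L    L
a=6:    L    L    L    L    W    W    W    W
a=7:    L    L    L    L    W    W    W    W
Cells with no legal move (terminal, hence L): (0,0), (0,1), (0,2), (0,3), (1,0), (1,1), (1,2), (1,3), (2,0), (2,1), (2,2), (2,3).
The remaining L cells, each justified by listing all of its moves:
(3,4): only reaches (0,4)(W), (3,0)(W), all W → L
(3,5): only reaches (0,5)(W), (3,1)(W), all W → L
(3,6): only reaches (0,6)(W), (3,2)(W), all W → L
(3,7): only reaches (0,7)(W), (3,3)(W), all W → L
(4,4): only reaches (1,4)(W), (4,0)(W), all W → L
(4,5): only reaches (1,5)(W), (4,1)(W), all W → L
(4,6): only reaches (1,6)(W), (4,2)(W), all W → L
(4,7): only reaches (1,7)(W), (4,3)(W), all W → L
(5,4): only reaches (2,4)(W), (5,0)(W), all W → L
(5,5): only reaches (2,5)(W), (5,1)(W), all W → L
(5,6): only reaches (2,6)(W), (5,2)(W), all W → L
(5,7): only reaches (2,7)(W), (5,3)(W), all W → L
(6,0): only reaches (3,0)(W), which is W → L
(6,1): only reaches (3,1)(W), which is W → L
(6,2): only reaches (3,2)(W), which is W → L
(6,3): only reaches (3,3)(W), which is W → L
(7,0): only reaches (4,0)(W), which is W → L
(7,1): only reaches (4,1)(W), which is W → L
(7,2): only reaches (4,2)(W), which is W → L
(7,3): only reaches (4,3)(W), which is W → L
Every other cell has at least one move into one of the L cells above, so it is W.
L cells per row: a=0: 4, a=1: 4, a=2: 4, a=3: 4, a=4: 4, a=5: 4, a=6: 4, a=7: 4; total 32.

32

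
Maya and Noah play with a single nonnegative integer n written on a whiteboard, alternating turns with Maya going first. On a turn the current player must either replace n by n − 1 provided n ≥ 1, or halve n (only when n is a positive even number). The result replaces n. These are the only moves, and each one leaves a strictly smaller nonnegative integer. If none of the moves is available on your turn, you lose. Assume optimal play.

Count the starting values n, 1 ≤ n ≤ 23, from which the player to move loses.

Compute win/loss labels from the base case upward. A position with no move is L. Any other position is W if it can reach an L in one move, else L.
n=0: no move → L
n=1: →0(L), so W
n=2: →1(W) only, which is W, so L
n=3: →2(L), so W
n=4: →2(L), so W
n=5: →4(W) only, which is W, so L
n=6: →5(L), so W
n=7: →6(W) only, which is W, so L
n=8: →7(L), so W
n=9: →8(W) only, which is W, so L
n=10: →5(L), so W
n=11: →10(W) only, which is W, so L
n=12: →11(L), so W
n=13: →12(W) only, which is W, so L
n=14: →7(L), so W
n=15: →14(W) only, which is W, so L
n=16: →15(L), so W
n=17: →16(W) only, which is W, so L
n=18: →9(L), so W
n=19: →18(W) only, which is W, so L
n=20: →19(L), so W
n=21: →20(W) only, which is W, so L
n=22: →11(L), so W
n=23: →22(W) only, which is W, so L
L entries with 1 ≤ n ≤ 23 (n=0 is outside the asked range and is not counted): n = 2, 5, 7, 9, 11, 13, 15, 17, 19, 21, 23; that makes 11.

11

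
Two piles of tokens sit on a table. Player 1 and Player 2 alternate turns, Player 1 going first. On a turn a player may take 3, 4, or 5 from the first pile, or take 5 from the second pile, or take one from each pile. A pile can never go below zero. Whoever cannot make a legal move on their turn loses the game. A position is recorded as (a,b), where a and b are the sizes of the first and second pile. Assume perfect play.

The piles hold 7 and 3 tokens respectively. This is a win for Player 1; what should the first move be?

Move to (2,3).

Positions with no move are L. A position that does have a move is losing for the player to move precisely when every available move leads to a winning position for the opponent. Fill in the labels:
No move ever increases a pile, so every position that can arise here has a ≤ 7 and b ≤ 3; it is enough to label the cells with 0 ≤ a ≤ 7 and 0 ≤ b ≤ 3.
Every move lowers a or b (never raises either), so fill the grid row by row in increasing a, and left to right within a row: each cell's successors are then already labelled.
      b=0  b=1  b=2  b=3
a=0:    L    L    L    L
a=1:    L    W    W    W
a=2:    L    W    L    L
a=3:    W    W    W    W
a=4:    W    W    W    W
a=5:    W    W    W    W
a=6:    W    L    W    W
a=7:    W    L    W    W
Cells with no legal move (terminal, hence L): (0,0), (0,1), (0,2), (0,3), (1,0), (2,0).
The remaining L cells, each justified by listing all of its moves:
(2,2): only reaches (1,1)(W), which is W → L
(2,3): only reaches (1,2)(W), which is W → L
(6,1): only reaches (3,1)(W), (2,1)(W), (1,1)(W), (5,0)(W), all W → L
(7,1): only reaches (4,1)(W), (3,1)(W), (2,1)(W), (6,0)(W), all W → L
Every other cell has at least one move into one of the L cells above, so it is W.
From (7,3), the L positions reachable in one move are: (2,3).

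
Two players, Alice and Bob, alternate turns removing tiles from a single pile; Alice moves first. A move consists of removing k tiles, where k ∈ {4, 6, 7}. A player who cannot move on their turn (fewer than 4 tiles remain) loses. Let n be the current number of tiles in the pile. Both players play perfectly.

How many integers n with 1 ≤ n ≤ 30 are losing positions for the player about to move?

11

Classify positions by backward induction: terminal positions (no move available) are L. From any other position, the mover wins iff some move reaches an L.
n=0: no move → L
n=1: no move → L
n=2: no move → L
n=3: no move → L
n=4: reaches L-position 0 → W
n=5: reaches L-position 1 → W
n=6: reaches L-position 2 → W
n=7: reaches L-position 3 → W
n=8: reaches L-position 2 → W
n=9: reaches L-position 3 → W
n=10: reaches L-position 3 → W
n=11: only reaches 7(W), 5(W), 4(W), all W → L
n=12: only reaches 8(W), 6(W), 5(W), all W → L
n=13: only reaches 9(W), 7(W), 6(W), all W → L
n=14: only reaches 10(W), 8(W), 7(W), all W → L
n=15: reaches L-position 11 → W
n=16: reaches L-position 12 → W
n=17: reaches L-position 13 → W
n=18: reaches L-position 14 → W
n=19: reaches L-position 13 → W
n=20: reaches L-position 14 → W
n=21: reaches L-position 14 → W
n=22: only reaches 18(W), 16(W), 15(W), all W → L
n=23: only reaches 19(W), 17(W), 16(W), all W → L
n=24: only reaches 20(W), 18(W), 17(W), all W → L
n=25: only reaches 21(W), 19(W), 18(W), all W → L
n=26: reaches L-position 22 → W
n=27: reaches L-position 23 → W
n=28: reaches L-position 24 → W
n=29: reaches L-position 25 → W
n=30: reaches L-position 24 → W
L entries with 1 ≤ n ≤ 30 (n=0 is outside the asked range and is not counted): n = 1, 2, 3, 11, 12, 13, 14, 22, 23, 24, 25; that makes 11.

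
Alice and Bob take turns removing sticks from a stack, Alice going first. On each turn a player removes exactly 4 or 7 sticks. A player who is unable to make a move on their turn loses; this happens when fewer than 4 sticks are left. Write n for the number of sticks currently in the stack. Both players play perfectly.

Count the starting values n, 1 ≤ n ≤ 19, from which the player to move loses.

7

Build the W/L table. Terminal = L. A non-terminal position is W if it has a move to some L; otherwise it is L.
n=0: no move → L
n=1: no move → L
n=2: no move → L
n=3: no move → L
n=4: W (go to 0, an L position)
n=5: W (go to 1, an L position)
n=6: W (go to 2, an L position)
n=7: W (go to 3, an L position)
n=8: W (go to 1, an L position)
n=9: W (go to 2, an L position)
n=10: W (go to 3, an L position)
n=11: L (options 7(W), 4(W) are all W)
n=12: L (options 8(W), 5(W) are all W)
n=13: L (options 9(W), 6(W) are all W)
n=14: L (options 10(W), 7(W) are all W)
n=15: W (go to 11, an L position)
n=16: W (go to 12, an L position)
n=17: W (go to 13, an L position)
n=18: W (go to 14, an L position)
n=19: W (go to 12, an L position)
L entries with 1 ≤ n ≤ 19 (n=0 is outside the asked range and is not counted): n = 1, 2, 3, 11, 12, 13, 14; that makes 7.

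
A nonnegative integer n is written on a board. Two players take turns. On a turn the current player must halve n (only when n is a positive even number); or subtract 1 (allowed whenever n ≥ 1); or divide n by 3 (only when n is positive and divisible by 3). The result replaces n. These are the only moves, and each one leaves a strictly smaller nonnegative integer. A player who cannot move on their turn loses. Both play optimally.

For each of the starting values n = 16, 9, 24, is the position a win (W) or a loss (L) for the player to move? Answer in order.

Compute win/loss labels from the base case upward. A position with no move is L. Any other position is W if it can reach an L in one move, else L.
n=0: no move → L
n=1: W (go to 0, an L position)
n=2: L (sole option 1(W) is W)
n=3: W (go to 2, an L position)
n=4: W (go to 2, an L position)
n=5: L (sole option 4(W) is W)
n=6: W (go to 2, an L position)
n=7: L (sole option 6(W) is W)
n=8: W (go to 7, an L position)
n=9: L (options 3(W), 8(W) are all W)
n=10: W (go to 5, an L position)
n=11: L (sole option 10(W) is W)
n=12: W (go to 11, an L position)
n=13: L (sole option 12(W) is W)
n=14: W (go to 7, an L position)
n=15: W (go to 5, an L position)
n=16: L (options 8(W), 15(W) are all W)
n=17: W (go to 16, an L position)
n=18: W (go to 9, an L position)
n=19: L (sole option 18(W) is W)
n=20: W (go to 19, an L position)
n=21: W (go to 7, an L position)
n=22: W (go to 11, an L position)
n=23: L (sole option 22(W) is W)
n=24: W (go to 23, an L position)

16: L, 9: L, 24: W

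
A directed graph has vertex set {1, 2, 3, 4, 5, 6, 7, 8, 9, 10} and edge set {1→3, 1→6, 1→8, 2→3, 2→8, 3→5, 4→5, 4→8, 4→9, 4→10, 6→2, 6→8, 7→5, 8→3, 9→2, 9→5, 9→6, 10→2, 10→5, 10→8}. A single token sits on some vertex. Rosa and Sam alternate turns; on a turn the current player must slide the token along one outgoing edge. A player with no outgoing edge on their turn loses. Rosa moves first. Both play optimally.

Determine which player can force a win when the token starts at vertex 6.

Use the standard recursion: the mover loses at a terminal position; elsewhere, the mover wins exactly when some move hands the opponent an L position.
Every edge goes from a vertex to one that appears earlier in the order 5, 3, 8, 2, 6, 10, 1, 9, 4, 7, so processing vertices in that order labels each vertex after all of its successors.
5: no outgoing edge → L
3: reaches L-position 5 → W
8: only reaches 3(W), which is W → L
2: reaches L-position 8 → W
6: reaches L-position 8 → W
10: reaches L-position 8 → W
1: reaches L-position 8 → W
9: reaches L-position 5 → W
4: reaches L-position 8 → W
7: reaches L-position 5 → W
From 6 Rosa can move to 8, reaching an L position.

Rosa wins.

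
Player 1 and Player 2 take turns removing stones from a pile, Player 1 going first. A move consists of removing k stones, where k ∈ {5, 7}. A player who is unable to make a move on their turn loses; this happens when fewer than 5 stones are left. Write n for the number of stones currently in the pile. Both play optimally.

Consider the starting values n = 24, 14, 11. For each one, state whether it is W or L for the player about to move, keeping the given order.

Use the standard recursion: the mover loses at a terminal position; elsewhere, the mover wins exactly when some move hands the opponent an L position.
n=0: no move → L
n=1: no move → L
n=2: no move → L
n=3: no move → L
n=4: no move → L
n=5: W (go to 0, an L position)
n=6: W (go to 1, an L position)
n=7: W (go to 2, an L position)
n=8: W (go to 3, an L position)
n=9: W (go to 4, an L position)
n=10: W (go to 3, an L position)
n=11: W (go to 4, an L position)
n=12: L (options 7(W), 5(W) are all W)
n=13: L (options 8(W), 6(W) are all W)
n=14: L (options 9(W), 7(W) are all W)
n=15: L (options 10(W), 8(W) are all W)
n=16: L (options 11(W), 9(W) are all W)
n=17: W (go to 12, an L position)
n=18: W (go to 13, an L position)
n=19: W (go to 14, an L position)
n=20: W (go to 15, an L position)
n=21: W (go to 16, an L position)
n=22: W (go to 15, an L position)
n=23: W (go to 16, an L position)
n=24: L (options 19(W), 17(W) are all W)

24: L, 14: L, 11: W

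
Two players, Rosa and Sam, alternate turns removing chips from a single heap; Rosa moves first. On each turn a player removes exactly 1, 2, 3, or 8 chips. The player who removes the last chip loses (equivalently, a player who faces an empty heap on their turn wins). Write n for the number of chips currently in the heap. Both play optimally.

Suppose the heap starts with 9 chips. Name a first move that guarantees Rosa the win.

Remove 8, leaving 1.

Work bottom-up. With no move the player to move wins. Otherwise the position is W if at least one move leads to an L position for the opponent, and L if every move leads to a W.
n=0: no move; the opponent has just taken the last chip and therefore loses → W
n=1: only reaches 0(W), which is W → L
n=2: reaches L-position 1 → W
n=3: reaches L-position 1 → W
n=4: reaches L-position 1 → W
n=5: only reaches 4(W), 3(W), 2(W), all W → L
n=6: reaches L-position 5 → W
n=7: reaches L-position 5 → W
n=8: reaches L-position 5 → W
n=9: reaches L-position 1 → W
From 9, the L positions reachable in one move are: 1.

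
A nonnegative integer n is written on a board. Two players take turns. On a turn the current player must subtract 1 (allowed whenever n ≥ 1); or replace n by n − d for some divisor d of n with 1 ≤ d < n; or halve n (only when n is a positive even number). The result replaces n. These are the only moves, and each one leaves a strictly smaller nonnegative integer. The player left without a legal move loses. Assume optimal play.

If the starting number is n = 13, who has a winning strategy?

The second player wins.

Classify positions by backward induction: terminal positions (no move available) are L. From any other position, the mover wins iff some move reaches an L.
n=0: no move → L
n=1: W (go to 0, an L position)
n=2: L (sole option 1(W) is W)
n=3: W (go to 2, an L position)
n=4: W (go to 2, an L position)
n=5: L (sole option 4(W) is W)
n=6: W (go to 5, an L position)
n=7: L (sole option 6(W) is W)
n=8: W (go to 7, an L position)
n=9: L (options 6(W), 8(W) are all W)
n=10: W (go to 5, an L position)
n=11: L (sole option 10(W) is W)
n=12: W (go to 9, an L position)
n=13: L (sole option 12(W) is W)
Every move from 13 reaches a W position, so the mover loses.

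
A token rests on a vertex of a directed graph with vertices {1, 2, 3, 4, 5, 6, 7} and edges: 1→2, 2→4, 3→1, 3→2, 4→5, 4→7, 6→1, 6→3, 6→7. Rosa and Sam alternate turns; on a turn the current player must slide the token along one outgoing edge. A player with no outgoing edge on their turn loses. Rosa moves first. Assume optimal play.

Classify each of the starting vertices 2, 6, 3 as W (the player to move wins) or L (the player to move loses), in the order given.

Classify positions by backward induction: terminal positions (no move available) are L. From any other position, the mover wins iff some move reaches an L.
Every edge goes from a vertex to one that appears earlier in the order 5, 7, 4, 2, 1, 3, 6, so processing vertices in that order labels each vertex after all of its successors.
5: no outgoing edge → L
7: no outgoing edge → L
4: reaches L-position 7 → W
2: only reaches 4(W), which is W → L
1: reaches L-position 2 → W
3: reaches L-position 2 → W
6: reaches L-position 7 → W

2: L, 6: W, 3: W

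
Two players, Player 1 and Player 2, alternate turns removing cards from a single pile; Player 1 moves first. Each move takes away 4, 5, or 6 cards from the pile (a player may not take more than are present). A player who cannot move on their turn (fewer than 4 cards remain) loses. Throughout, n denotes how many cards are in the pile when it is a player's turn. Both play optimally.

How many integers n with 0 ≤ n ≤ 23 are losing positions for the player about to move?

Compute win/loss labels from the base case upward. A position with no move is L. Any other position is W if it can reach an L in one move, else L.
n=0: no move → L
n=1: no move → L
n=2: no move → L
n=3: no move → L
n=4: W (go to 0, an L position)
n=5: W (go to 1, an L position)
n=6: W (go to 2, an L position)
n=7: W (go to 3, an L position)
n=8: W (go to 3, an L position)
n=9: W (go to 3, an L position)
n=10: L (options 6(W), 5(W), 4(W) are all W)
n=11: L (options 7(W), 6(W), 5(W) are all W)
n=12: L (options 8(W), 7(W), 6(W) are all W)
n=13: L (options 9(W), 8(W), 7(W) are all W)
n=14: W (go to 10, an L position)
n=15: W (go to 11, an L position)
n=16: W (go to 12, an L position)
n=17: W (go to 13, an L position)
n=18: W (go to 13, an L position)
n=19: W (go to 13, an L position)
n=20: L (options 16(W), 15(W), 14(W) are all W)
n=21: L (options 17(W), 16(W), 15(W) are all W)
n=22: L (options 18(W), 17(W), 16(W) are all W)
n=23: L (options 19(W), 18(W), 17(W) are all W)
L entries with 0 ≤ n ≤ 23: n = 0, 1, 2, 3, 10, 11, 12, 13, 20, 21, 22, 23; that makes 12.

12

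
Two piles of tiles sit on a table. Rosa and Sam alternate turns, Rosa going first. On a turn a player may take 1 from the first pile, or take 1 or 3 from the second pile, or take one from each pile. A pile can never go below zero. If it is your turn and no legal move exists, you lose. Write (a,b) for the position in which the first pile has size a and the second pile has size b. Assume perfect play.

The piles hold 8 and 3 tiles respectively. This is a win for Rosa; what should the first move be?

Compute win/loss labels from the base case upward. A position with no move is L. Any other position is W if it can reach an L in one move, else L.
No move ever increases a pile, so every position that can arise here has a ≤ 8 and b ≤ 3; it is enough to label the cells with 0 ≤ a ≤ 8 and 0 ≤ b ≤ 3.
Every move lowers a or b (never raises either), so fill the grid row by row in increasing a, and left to right within a row: each cell's successors are then already labelled.
      b=0  b=1  b=2  b=3
a=0:    L    W    L    W
a=1:    W    W    W    W
a=2:    L    W    L    W
a=3:    W    W    W    W
a=4:    L    W    L    W
a=5:    W    W    W    W
a=6:    L    W    L    W
a=7:    W    W    W    W
a=8:    L    W    L    W
Cells with no legal move (terminal, hence L): (0,0).
The remaining L cells, each justified by listing all of its moves:
(0,2): L (sole option (0,1)(W) is W)
(2,0): L (sole option (1,0)(W) is W)
(2,2): L (options (1,2)(W), (2,1)(W), (1,1)(W) are all W)
(4,0): L (sole option (3,0)(W) is W)
(4,2): L (options (3,2)(W), (4,1)(W), (3,1)(W) are all W)
(6,0): L (sole option (5,0)(W) is W)
(6,2): L (options (5,2)(W), (6,1)(W), (5,1)(W) are all W)
(8,0): L (sole option (7,0)(W) is W)
(8,2): L (options (7,2)(W), (8,1)(W), (7,1)(W) are all W)
Every other cell has at least one move into one of the L cells above, so it is W.
From (8,3), the L positions reachable in one move are: (8,2), (8,0). Any move reaching one of these is winning.

Move to (8,2).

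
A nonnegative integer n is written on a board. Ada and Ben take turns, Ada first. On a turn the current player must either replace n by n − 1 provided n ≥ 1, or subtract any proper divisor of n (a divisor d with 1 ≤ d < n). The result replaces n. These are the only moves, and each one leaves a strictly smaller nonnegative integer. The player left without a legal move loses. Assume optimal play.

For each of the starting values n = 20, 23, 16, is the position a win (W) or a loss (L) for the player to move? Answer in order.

Work bottom-up. With no move the player to move loses. Otherwise the position is W if at least one move leads to an L position for the opponent, and L if every move leads to a W.
n=0: no move → L
n=1: W (go to 0, an L position)
n=2: L (sole option 1(W) is W)
n=3: W (go to 2, an L position)
n=4: W (go to 2, an L position)
n=5: L (sole option 4(W) is W)
n=6: W (go to 5, an L position)
n=7: L (sole option 6(W) is W)
n=8: W (go to 7, an L position)
n=9: L (options 6(W), 8(W) are all W)
n=10: W (go to 5, an L position)
n=11: L (sole option 10(W) is W)
n=12: W (go to 9, an L position)
n=13: L (sole option 12(W) is W)
n=14: W (go to 7, an L position)
n=15: L (options 10(W), 12(W), 14(W) are all W)
n=16: W (go to 15, an L position)
n=17: L (sole option 16(W) is W)
n=18: W (go to 9, an L position)
n=19: L (sole option 18(W) is W)
n=20: W (go to 15, an L position)
n=21: L (options 14(W), 18(W), 20(W) are all W)
n=22: W (go to 11, an L position)
n=23: L (sole option 22(W) is W)

20: W, 23: L, 16: W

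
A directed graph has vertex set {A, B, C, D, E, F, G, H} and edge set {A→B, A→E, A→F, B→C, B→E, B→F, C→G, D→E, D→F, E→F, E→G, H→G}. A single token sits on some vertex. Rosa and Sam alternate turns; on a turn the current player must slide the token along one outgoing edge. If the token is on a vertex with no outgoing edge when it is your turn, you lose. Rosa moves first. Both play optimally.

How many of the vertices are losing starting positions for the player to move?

2

Build the W/L table. Terminal = L. A non-terminal position is W if it has a move to some L; otherwise it is L.
Every edge goes from a vertex to one that appears earlier in the order F, G, E, H, C, B, A, D, so processing vertices in that order labels each vertex after all of its successors.
F: no outgoing edge → L
G: no outgoing edge → L
E: can move to G, which is L ⇒ W
H: can move to G, which is L ⇒ W
C: can move to G, which is L ⇒ W
B: can move to F, which is L ⇒ W
A: can move to F, which is L ⇒ W
D: can move to F, which is L ⇒ W
The L vertices are F, G; that is 2 in all.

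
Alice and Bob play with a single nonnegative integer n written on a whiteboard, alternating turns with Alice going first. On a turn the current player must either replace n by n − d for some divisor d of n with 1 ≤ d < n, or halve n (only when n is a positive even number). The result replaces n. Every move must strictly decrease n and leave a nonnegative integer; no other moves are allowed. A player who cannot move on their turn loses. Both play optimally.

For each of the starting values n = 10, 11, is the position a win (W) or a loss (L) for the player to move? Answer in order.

Label each position W (a win for the player to move) or L (a loss). A position with no legal move is L; any other position is W exactly when some move reaches an L, and L when every move reaches a W.
n=0: no move → L
n=1: no move → L
n=2: →1(L), so W
n=3: →2(W) only, which is W, so L
n=4: →3(L), so W
n=5: →4(W) only, which is W, so L
n=6: →3(L), so W
n=7: →6(W) only, which is W, so L
n=8: →7(L), so W
n=9: →6(W), 8(W) — all W, so L
n=10: →5(L), so W
n=11: →10(W) only, which is W, so L

10: W, 11: L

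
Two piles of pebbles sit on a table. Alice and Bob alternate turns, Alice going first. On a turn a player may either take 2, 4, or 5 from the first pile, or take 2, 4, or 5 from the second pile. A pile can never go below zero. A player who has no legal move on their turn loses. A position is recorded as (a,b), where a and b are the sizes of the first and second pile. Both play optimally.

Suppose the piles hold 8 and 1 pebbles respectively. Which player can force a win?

Bob wins.

Classify positions by backward induction: terminal positions (no move available) are L. From any other position, the mover wins iff some move reaches an L.
No move ever increases a pile, so every position that can arise here has a ≤ 8 and b ≤ 1; it is enough to label the cells with 0 ≤ a ≤ 8 and 0 ≤ b ≤ 1.
Every move lowers a or b (never raises either), so fill the grid row by row in increasing a, and left to right within a row: each cell's successors are then already labelled.
      b=0  b=1
a=0:    L    L
a=1:    L    L
a=2:    W    W
a=3:    W    W
a=4:    W    W
a=5:    W    W
a=6:    W    W
a=7:    L    L
a=8:    L    L
Cells with no legal move (terminal, hence L): (0,0), (0,1), (1,0), (1,1).
The remaining L cells, each justified by listing all of its moves:
(7,0): →(5,0)(W), (3,0)(W), (2,0)(W) — all W, so L
(7,1): →(5,1)(W), (3,1)(W), (2,1)(W) — all W, so L
(8,0): →(6,0)(W), (4,0)(W), (3,0)(W) — all W, so L
(8,1): →(6,1)(W), (4,1)(W), (3,1)(W) — all W, so L
Every other cell has at least one move into one of the L cells above, so it is W.
Every move from (8,1) reaches a W position, so the mover loses.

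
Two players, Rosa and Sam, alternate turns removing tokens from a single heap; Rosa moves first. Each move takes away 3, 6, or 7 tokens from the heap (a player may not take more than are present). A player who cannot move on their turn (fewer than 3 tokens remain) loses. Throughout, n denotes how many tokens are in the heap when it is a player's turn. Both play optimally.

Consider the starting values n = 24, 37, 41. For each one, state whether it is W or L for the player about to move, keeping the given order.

24: W, 37: W, 41: L

Classify positions by backward induction: terminal positions (no move available) are L. From any other position, the mover wins iff some move reaches an L.
n=0: no move → L
n=1: no move → L
n=2: no move → L
n=3: →0(L), so W
n=4: →1(L), so W
n=5: →2(L), so W
n=6: →0(L), so W
n=7: →1(L), so W
n=8: →2(L), so W
n=9: →2(L), so W
n=10: →7(W), 4(W), 3(W) — all W, so L
n=11: →8(W), 5(W), 4(W) — all W, so L
n=12: →9(W), 6(W), 5(W) — all W, so L
n=13: →10(L), so W
n=14: →11(L), so W
n=15: →12(L), so W
n=16: →10(L), so W
n=17: →11(L), so W
n=18: →12(L), so W
n=19: →12(L), so W
n=20: →17(W), 14(W), 13(W) — all W, so L
n=21: →18(W), 15(W), 14(W) — all W, so L
n=22: →19(W), 16(W), 15(W) — all W, so L
n=23: →20(L), so W
n=24: →21(L), so W
n=25: →22(L), so W
n=26: →20(L), so W
n=27: →21(L), so W
n=28: →22(L), so W
n=29: →22(L), so W
n=30: →27(W), 24(W), 23(W) — all W, so L
n=31: →28(W), 25(W), 24(W) — all W, so L
n=32: →29(W), 26(W), 25(W) — all W, so L
n=33: →30(L), so W
n=34: →31(L), so W
n=35: →32(L), so W
n=36: →30(L), so W
n=37: →31(L), so W
n=38: →32(L), so W
n=39: →32(L), so W
n=40: →37(W), 34(W), 33(W) — all W, so L
n=41: →38(W), 35(W), 34(W) — all W, so L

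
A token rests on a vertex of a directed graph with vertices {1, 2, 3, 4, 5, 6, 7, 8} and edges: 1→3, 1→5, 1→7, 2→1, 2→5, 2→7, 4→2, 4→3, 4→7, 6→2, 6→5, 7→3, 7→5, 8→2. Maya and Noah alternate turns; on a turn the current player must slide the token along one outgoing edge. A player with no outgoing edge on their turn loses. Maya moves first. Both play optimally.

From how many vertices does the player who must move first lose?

Work bottom-up. With no move the player to move loses. Otherwise the position is W if at least one move leads to an L position for the opponent, and L if every move leads to a W.
Every edge goes from a vertex to one that appears earlier in the order 5, 3, 7, 1, 2, 6, 4, 8, so processing vertices in that order labels each vertex after all of its successors.
5: no outgoing edge → L
3: no outgoing edge → L
7: can move to 3, which is L ⇒ W
1: can move to 3, which is L ⇒ W
2: can move to 5, which is L ⇒ W
6: can move to 5, which is L ⇒ W
4: can move to 3, which is L ⇒ W
8: the only move is to 2(W), a W ⇒ L
The L vertices are 3, 5, 8; that is 3 in all.

3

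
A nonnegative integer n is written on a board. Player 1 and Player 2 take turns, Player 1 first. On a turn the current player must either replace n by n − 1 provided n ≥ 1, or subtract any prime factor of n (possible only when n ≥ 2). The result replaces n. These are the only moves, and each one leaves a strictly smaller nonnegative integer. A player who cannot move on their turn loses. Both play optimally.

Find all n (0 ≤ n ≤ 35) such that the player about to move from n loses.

0, 4, 8, 12, 16, 20, 24, 28, 32

Label each position W (a win for the player to move) or L (a loss). A position with no legal move is L; any other position is W exactly when some move reaches an L, and L when every move reaches a W.
n=0: no move → L
n=1: can move to 0, which is L ⇒ W
n=2: can move to 0, which is L ⇒ W
n=3: can move to 0, which is L ⇒ W
n=4: moves to 2(W), 3(W); every one is W ⇒ L
n=5: can move to 0, which is L ⇒ W
n=6: can move to 4, which is L ⇒ W
n=7: can move to 0, which is L ⇒ W
n=8: moves to 6(W), 7(W); every one is W ⇒ L
n=9: can move to 8, which is L ⇒ W
n=10: can move to 8, which is L ⇒ W
n=11: can move to 0, which is L ⇒ W
n=12: moves to 9(W), 10(W), 11(W); every one is W ⇒ L
n=13: can move to 0, which is L ⇒ W
n=14: can move to 12, which is L ⇒ W
n=15: can move to 12, which is L ⇒ W
n=16: moves to 14(W), 15(W); every one is W ⇒ L
n=17: can move to 0, which is L ⇒ W
n=18: can move to 16, which is L ⇒ W
n=19: can move to 0, which is L ⇒ W
n=20: moves to 15(W), 18(W), 19(W); every one is W ⇒ L
n=21: can move to 20, which is L ⇒ W
n=22: can move to 20, which is L ⇒ W
n=23: can move to 0, which is L ⇒ W
n=24: moves to 21(W), 22(W), 23(W); every one is W ⇒ L
n=25: can move to 20, which is L ⇒ W
n=26: can move to 24, which is L ⇒ W
n=27: can move to 24, which is L ⇒ W
n=28: moves to 21(W), 26(W), 27(W); every one is W ⇒ L
n=29: can move to 0, which is L ⇒ W
n=30: can move to 28, which is L ⇒ W
n=31: can move to 0, which is L ⇒ W
n=32: moves to 30(W), 31(W); every one is W ⇒ L
n=33: can move to 32, which is L ⇒ W
n=34: can move to 32, which is L ⇒ W
n=35: can move to 28, which is L ⇒ W
The losing starting values of n are exactly the entries labelled L in this table (9 of them).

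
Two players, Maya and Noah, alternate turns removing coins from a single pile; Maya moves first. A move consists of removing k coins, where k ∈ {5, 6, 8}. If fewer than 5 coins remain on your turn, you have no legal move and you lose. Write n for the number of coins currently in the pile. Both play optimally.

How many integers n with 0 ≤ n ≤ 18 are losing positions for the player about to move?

Build the W/L table. Terminal = L. A non-terminal position is W if it has a move to some L; otherwise it is L.
n=0: no move → L
n=1: no move → L
n=2: no move → L
n=3: no move → L
n=4: no move → L
n=5: W (go to 0, an L position)
n=6: W (go to 1, an L position)
n=7: W (go to 2, an L position)
n=8: W (go to 3, an L position)
n=9: W (go to 4, an L position)
n=10: W (go to 4, an L position)
n=11: W (go to 3, an L position)
n=12: W (go to 4, an L position)
n=13: L (options 8(W), 7(W), 5(W) are all W)
n=14: L (options 9(W), 8(W), 6(W) are all W)
n=15: L (options 10(W), 9(W), 7(W) are all W)
n=16: L (options 11(W), 10(W), 8(W) are all W)
n=17: L (options 12(W), 11(W), 9(W) are all W)
n=18: W (go to 13, an L position)
L entries with 0 ≤ n ≤ 18: n = 0, 1, 2, 3, 4, 13, 14, 15, 16, 17; that makes 10.

10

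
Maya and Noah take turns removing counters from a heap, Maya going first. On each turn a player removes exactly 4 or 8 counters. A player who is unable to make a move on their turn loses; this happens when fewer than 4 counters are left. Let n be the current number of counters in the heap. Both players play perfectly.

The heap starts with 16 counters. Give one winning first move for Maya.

Remove 4, leaving 12.

Use the standard recursion: the mover loses at a terminal position; elsewhere, the mover wins exactly when some move hands the opponent an L position.
n=0: no move → L
n=1: no move → L
n=2: no move → L
n=3: no move → L
n=4: W (go to 0, an L position)
n=5: W (go to 1, an L position)
n=6: W (go to 2, an L position)
n=7: W (go to 3, an L position)
n=8: W (go to 0, an L position)
n=9: W (go to 1, an L position)
n=10: W (go to 2, an L position)
n=11: W (go to 3, an L position)
n=12: L (options 8(W), 4(W) are all W)
n=13: L (options 9(W), 5(W) are all W)
n=14: L (options 10(W), 6(W) are all W)
n=15: L (options 11(W), 7(W) are all W)
n=16: W (go to 12, an L position)
From 16, the L positions reachable in one move are: 12.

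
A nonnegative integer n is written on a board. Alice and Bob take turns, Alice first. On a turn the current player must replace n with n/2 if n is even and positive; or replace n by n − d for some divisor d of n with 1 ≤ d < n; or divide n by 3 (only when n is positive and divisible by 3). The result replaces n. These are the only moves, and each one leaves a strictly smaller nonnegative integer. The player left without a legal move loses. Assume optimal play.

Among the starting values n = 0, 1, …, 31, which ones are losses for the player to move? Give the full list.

0, 1, 4, 7, 9, 11, 13, 15, 17, 19, 23, 25, 28, 31

Compute win/loss labels from the base case upward. A position with no move is L. Any other position is W if it can reach an L in one move, else L.
n=0: no move → L
n=1: no move → L
n=2: can move to 1, which is L ⇒ W
n=3: can move to 1, which is L ⇒ W
n=4: moves to 2(W), 3(W); every one is W ⇒ L
n=5: can move to 4, which is L ⇒ W
n=6: can move to 4, which is L ⇒ W
n=7: the only move is to 6(W), a W ⇒ L
n=8: can move to 4, which is L ⇒ W
n=9: moves to 3(W), 6(W), 8(W); every one is W ⇒ L
n=10: can move to 9, which is L ⇒ W
n=11: the only move is to 10(W), a W ⇒ L
n=12: can move to 4, which is L ⇒ W
n=13: the only move is to 12(W), a W ⇒ L
n=14: can move to 7, which is L ⇒ W
n=15: moves to 5(W), 10(W), 12(W), 14(W); every one is W ⇒ L
n=16: can move to 15, which is L ⇒ W
n=17: the only move is to 16(W), a W ⇒ L
n=18: can move to 9, which is L ⇒ W
n=19: the only move is to 18(W), a W ⇒ L
n=20: can move to 15, which is L ⇒ W
n=21: can move to 7, which is L ⇒ W
n=22: can move to 11, which is L ⇒ W
n=23: the only move is to 22(W), a W ⇒ L
n=24: can move to 23, which is L ⇒ W
n=25: moves to 20(W), 24(W); every one is W ⇒ L
n=26: can move to 13, which is L ⇒ W
n=27: can move to 9, which is L ⇒ W
n=28: moves to 14(W), 21(W), 24(W), 26(W), 27(W); every one is W ⇒ L
n=29: can move to 28, which is L ⇒ W
n=30: can move to 15, which is L ⇒ W
n=31: the only move is to 30(W), a W ⇒ L
The losing starting values of n are exactly the entries labelled L in this table (14 of them).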